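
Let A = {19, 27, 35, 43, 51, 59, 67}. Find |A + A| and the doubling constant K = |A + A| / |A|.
K = |A + A| / |A| = 13/7

Enumerate A + A = {a + b : a, b ∈ A}. With |A| = 7, there are |A|^2 = 49 ordered sum pairs; collecting distinct values, A + A = {38, 46, 54, 62, 70, 78, 86, 94, 102, 110, 118, 126, 134}, so |A + A| = 13. Thus K = 13/7. Here |A + A| = 2|A| − 1 = 13, the minimum possible — so K = 13/7 is minimal, which holds iff A is an arithmetic progression.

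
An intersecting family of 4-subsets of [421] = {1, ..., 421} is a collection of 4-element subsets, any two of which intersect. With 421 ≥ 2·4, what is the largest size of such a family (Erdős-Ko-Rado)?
max |F| = C(420, 3) = 12259940

The Erdős-Ko-Rado theorem states: for n ≥ 2k, an intersecting family of k-subsets of an n-element set has size at most C(n − 1, k − 1), with equality for 'star' families {A ⊆ [n] : |A| = k, i ∈ A} (fix an element i). For n = 421, k = 4: C(420, 3) = 12259940.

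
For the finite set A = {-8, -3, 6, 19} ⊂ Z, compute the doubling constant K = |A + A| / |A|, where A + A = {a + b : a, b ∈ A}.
K = |A + A| / |A| = 10/4 = 5/2

Enumerate A + A = {a + b : a, b ∈ A}. With |A| = 4, there are |A|^2 = 16 ordered sum pairs; collecting distinct values, A + A = {-16, -11, -6, -2, 3, 11, 12, 16, 25, 38}, so |A + A| = 10. Thus K = 10/4 = 5/2. For comparison, the minimum possible |A + A| over all 4-element sets is 2·4 − 1 = 7 (so min K = 7/4), attained only by arithmetic progressions.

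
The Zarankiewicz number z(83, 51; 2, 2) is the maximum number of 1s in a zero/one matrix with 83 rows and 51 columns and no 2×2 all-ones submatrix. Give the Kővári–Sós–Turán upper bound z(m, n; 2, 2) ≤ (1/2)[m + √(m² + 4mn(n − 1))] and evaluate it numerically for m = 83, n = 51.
z(83, 51; 2, 2) ≤ (1/2)[83 + √(83² + 4·83·51·50)] = (1/2)[83 + √853489] = 503.4223

Kővári–Sós–Turán: let r_1, ..., r_83 be the row sums and z = Σ r_i the total number of 1s. Each pair of columns can share at most one row with both entries 1 (else a 2×2 all-ones block appears), so Σ_i C(r_i, 2) ≤ C(51, 2) = 1275. By convexity Σ_i C(r_i, 2) ≥ 83·C(z/83, 2) = z(z − 83)/(2·83), giving z² − 83z − 83·51·50 ≤ 0 and hence z ≤ (1/2)[83 + √(6889 + 4·211650)] = (1/2)[83 + √853489] ≈ (1/2)(83 + 923.8447) = 503.4223.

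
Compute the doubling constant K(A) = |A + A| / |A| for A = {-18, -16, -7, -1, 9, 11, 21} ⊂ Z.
K = |A + A| / |A| = 26/7

Enumerate A + A = {a + b : a, b ∈ A}. With |A| = 7, there are |A|^2 = 49 ordered sum pairs; collecting distinct values, A + A = {-36, -34, -32, -25, -23, -19, -17, -14, -9, -8, -7, -5, -2, 2, 3, 4, 5, 8, 10, 14, 18, 20, 22, 30, 32, 42}, so |A + A| = 26. Thus K = 26/7. For comparison, the minimum possible |A + A| over all 7-element sets is 2·7 − 1 = 13 (so min K = 13/7), attained only by arithmetic progressions.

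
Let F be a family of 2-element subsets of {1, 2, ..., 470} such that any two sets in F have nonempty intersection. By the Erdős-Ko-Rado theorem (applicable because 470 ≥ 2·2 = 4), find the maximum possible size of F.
max |F| = C(469, 1) = 469

The Erdős-Ko-Rado theorem states: for n ≥ 2k, an intersecting family of k-subsets of an n-element set has size at most C(n − 1, k − 1), with equality for 'star' families {A ⊆ [n] : |A| = k, i ∈ A} (fix an element i). For n = 470, k = 2: C(469, 1) = 469.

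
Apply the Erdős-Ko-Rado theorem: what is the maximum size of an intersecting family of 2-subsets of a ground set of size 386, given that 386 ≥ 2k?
max |F| = C(385, 1) = 385

Erdős-Ko-Rado (1961): when n ≥ 2k, max |F| = C(n−1, k−1). The bound is attained by the star {A : i ∈ A} for any fixed i ∈ [n]. Here C(386−1, 2−1) = C(385, 1) = 385.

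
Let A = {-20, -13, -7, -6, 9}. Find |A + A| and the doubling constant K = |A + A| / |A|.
K = |A + A| / |A| = 14/5

Enumerate A + A = {a + b : a, b ∈ A}. With |A| = 5, there are |A|^2 = 25 ordered sum pairs; collecting distinct values, A + A = {-40, -33, -27, -26, -20, -19, -14, -13, -12, -11, -4, 2, 3, 18}, so |A + A| = 14. Thus K = 14/5. For comparison, the minimum possible |A + A| over all 5-element sets is 2·5 − 1 = 9 (so min K = 9/5), attained only by arithmetic progressions.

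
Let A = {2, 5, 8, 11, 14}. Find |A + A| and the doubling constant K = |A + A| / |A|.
K = |A + A| / |A| = 9/5

Enumerate A + A = {a + b : a, b ∈ A}. With |A| = 5, there are |A|^2 = 25 ordered sum pairs; collecting distinct values, A + A = {4, 7, 10, 13, 16, 19, 22, 25, 28}, so |A + A| = 9. Thus K = 9/5. Here |A + A| = 2|A| − 1 = 9, the minimum possible — so K = 9/5 is minimal, which holds iff A is an arithmetic progression.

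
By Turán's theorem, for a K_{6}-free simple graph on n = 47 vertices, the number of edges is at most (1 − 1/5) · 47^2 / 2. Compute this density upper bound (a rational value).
Turán density bound = (4/5) · 47^2/2 = 4418/5 ≈ 883.6

Turán's theorem: ex(n, K_{r+1}) is achieved by the complete r-partite Turán graph T(n, r) with parts as balanced as possible, and is at most (1 − 1/r) · n^2/2. For r = 5, n = 47: the density bound is (4/5) · 2209/2 = 4418/5 ≈ 883.6. The integer-valued extremum is e(T(47, 5)) = 883, which is strictly less than the density bound 4418/5 since 5 ∤ 47 (the parts of T(47, 5) cannot all be equal).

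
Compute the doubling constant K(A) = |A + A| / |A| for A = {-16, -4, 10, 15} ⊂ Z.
K = |A + A| / |A| = 10/4 = 5/2

Enumerate A + A = {a + b : a, b ∈ A}. With |A| = 4, there are |A|^2 = 16 ordered sum pairs; collecting distinct values, A + A = {-32, -20, -8, -6, -1, 6, 11, 20, 25, 30}, so |A + A| = 10. Thus K = 10/4 = 5/2. For comparison, the minimum possible |A + A| over all 4-element sets is 2·4 − 1 = 7 (so min K = 7/4), attained only by arithmetic progressions.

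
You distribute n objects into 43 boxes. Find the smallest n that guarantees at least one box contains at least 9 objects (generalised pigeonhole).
n = (9 − 1)·43 + 1 = 345

By the generalised pigeonhole principle, to guarantee some box contains ≥ r objects we need more than (r − 1) · k objects total. Threshold: n = (r − 1) · k + 1. With r = 9 and k = 43: n = 8 · 43 + 1 = 344 + 1 = 345. For n = 344 = 8 · 43, we can put exactly 8 objects in every box, avoiding 9 in any single one — so 345 is tight.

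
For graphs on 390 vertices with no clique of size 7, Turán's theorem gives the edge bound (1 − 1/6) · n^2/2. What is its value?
Turán density bound = (5/6) · 390^2/2 = 63375

Turán's theorem: ex(n, K_{r+1}) is achieved by the complete r-partite Turán graph T(n, r) with parts as balanced as possible, and is at most (1 − 1/r) · n^2/2. For r = 6, n = 390: the density bound is (5/6) · 152100/2 = 63375. Since 6 ∣ 390, the Turán graph T(390, 6) has parts of equal size 65, and its edge count e(T(390, 6)) = 63375 attains the density bound exactly.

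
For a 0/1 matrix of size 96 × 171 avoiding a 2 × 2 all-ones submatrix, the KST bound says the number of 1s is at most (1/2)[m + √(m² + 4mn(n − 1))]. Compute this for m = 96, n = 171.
z(96, 171; 2, 2) ≤ (1/2)[96 + √(96² + 4·96·171·170)] = (1/2)[96 + √11172096] = 1719.2343

Kővári–Sós–Turán: let r_1, ..., r_96 be the row sums and z = Σ r_i the total number of 1s. Each pair of columns can share at most one row with both entries 1 (else a 2×2 all-ones block appears), so Σ_i C(r_i, 2) ≤ C(171, 2) = 14535. By convexity Σ_i C(r_i, 2) ≥ 96·C(z/96, 2) = z(z − 96)/(2·96), giving z² − 96z − 96·171·170 ≤ 0 and hence z ≤ (1/2)[96 + √(9216 + 4·2790720)] = (1/2)[96 + √11172096] ≈ (1/2)(96 + 3342.4685) = 1719.2343.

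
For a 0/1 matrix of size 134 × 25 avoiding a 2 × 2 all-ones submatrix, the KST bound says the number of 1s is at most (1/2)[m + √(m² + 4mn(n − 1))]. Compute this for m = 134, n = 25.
z(134, 25; 2, 2) ≤ (1/2)[134 + √(134² + 4·134·25·24)] = (1/2)[134 + √339556] = 358.3572

Kővári–Sós–Turán: let r_1, ..., r_134 be the row sums and z = Σ r_i the total number of 1s. Each pair of columns can share at most one row with both entries 1 (else a 2×2 all-ones block appears), so Σ_i C(r_i, 2) ≤ C(25, 2) = 300. By convexity Σ_i C(r_i, 2) ≥ 134·C(z/134, 2) = z(z − 134)/(2·134), giving z² − 134z − 134·25·24 ≤ 0 and hence z ≤ (1/2)[134 + √(17956 + 4·80400)] = (1/2)[134 + √339556] ≈ (1/2)(134 + 582.7143) = 358.3572.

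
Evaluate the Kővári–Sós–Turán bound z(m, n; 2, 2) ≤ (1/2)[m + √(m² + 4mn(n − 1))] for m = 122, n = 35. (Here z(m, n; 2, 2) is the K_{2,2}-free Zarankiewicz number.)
z(122, 35; 2, 2) ≤ (1/2)[122 + √(122² + 4·122·35·34)] = (1/2)[122 + √595604] = 446.8769

Kővári–Sós–Turán: let r_1, ..., r_122 be the row sums and z = Σ r_i the total number of 1s. Each pair of columns can share at most one row with both entries 1 (else a 2×2 all-ones block appears), so Σ_i C(r_i, 2) ≤ C(35, 2) = 595. By convexity Σ_i C(r_i, 2) ≥ 122·C(z/122, 2) = z(z − 122)/(2·122), giving z² − 122z − 122·35·34 ≤ 0 and hence z ≤ (1/2)[122 + √(14884 + 4·145180)] = (1/2)[122 + √595604] ≈ (1/2)(122 + 771.7538) = 446.8769.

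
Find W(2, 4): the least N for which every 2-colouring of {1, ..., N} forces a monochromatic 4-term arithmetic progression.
W(2, 4) = 35

W(2, 4) = 35. The lower bound W(2, 4) > 34 comes from an explicit good 2-colouring of [1, 34]; the upper bound W(2, 4) ≤ 35 was verified by exhaustive search over 2-colourings of [1, 35].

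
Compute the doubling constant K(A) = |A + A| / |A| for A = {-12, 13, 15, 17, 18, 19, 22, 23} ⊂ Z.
K = |A + A| / |A| = 26/8 = 13/4

Enumerate A + A = {a + b : a, b ∈ A}. With |A| = 8, there are |A|^2 = 64 ordered sum pairs; collecting distinct values, A + A = {-24, 1, 3, 5, 6, 7, 10, 11, 26, 28, 30, 31, 32, 33, 34, 35, 36, 37, 38, 39, 40, 41, 42, 44, 45, 46}, so |A + A| = 26. Thus K = 26/8 = 13/4. For comparison, the minimum possible |A + A| over all 8-element sets is 2·8 − 1 = 15 (so min K = 15/8), attained only by arithmetic progressions.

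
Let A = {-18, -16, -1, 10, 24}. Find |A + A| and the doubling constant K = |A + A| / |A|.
K = |A + A| / |A| = 15/5 = 3

Enumerate A + A = {a + b : a, b ∈ A}. With |A| = 5, there are |A|^2 = 25 ordered sum pairs; collecting distinct values, A + A = {-36, -34, -32, -19, -17, -8, -6, -2, 6, 8, 9, 20, 23, 34, 48}, so |A + A| = 15. Thus K = 15/5 = 3. For comparison, the minimum possible |A + A| over all 5-element sets is 2·5 − 1 = 9 (so min K = 9/5), attained only by arithmetic progressions.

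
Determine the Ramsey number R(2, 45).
R(2, 45) = 45

R(2, k) = k for all k ≥ 2: in a 2-colouring of K_k, either some edge is red (a red K_2) or all edges are blue (a blue K_k). And K_{44} coloured all-blue has no blue K_45, so R(2, 45) > 44. Hence R(2, 45) = 45.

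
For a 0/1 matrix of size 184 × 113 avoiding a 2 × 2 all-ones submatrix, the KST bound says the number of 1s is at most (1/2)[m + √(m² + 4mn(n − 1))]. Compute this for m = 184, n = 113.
z(184, 113; 2, 2) ≤ (1/2)[184 + √(184² + 4·184·113·112)] = (1/2)[184 + √9348672] = 1620.7799

Kővári–Sós–Turán: let r_1, ..., r_184 be the row sums and z = Σ r_i the total number of 1s. Each pair of columns can share at most one row with both entries 1 (else a 2×2 all-ones block appears), so Σ_i C(r_i, 2) ≤ C(113, 2) = 6328. By convexity Σ_i C(r_i, 2) ≥ 184·C(z/184, 2) = z(z − 184)/(2·184), giving z² − 184z − 184·113·112 ≤ 0 and hence z ≤ (1/2)[184 + √(33856 + 4·2328704)] = (1/2)[184 + √9348672] ≈ (1/2)(184 + 3057.5598) = 1620.7799.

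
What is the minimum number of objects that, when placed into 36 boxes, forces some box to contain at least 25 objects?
n = (25 − 1)·36 + 1 = 865

By the generalised pigeonhole principle, to guarantee some box contains ≥ r objects we need more than (r − 1) · k objects total. Threshold: n = (r − 1) · k + 1. With r = 25 and k = 36: n = 24 · 36 + 1 = 864 + 1 = 865. For n = 864 = 24 · 36, we can put exactly 24 objects in every box, avoiding 25 in any single one — so 865 is tight.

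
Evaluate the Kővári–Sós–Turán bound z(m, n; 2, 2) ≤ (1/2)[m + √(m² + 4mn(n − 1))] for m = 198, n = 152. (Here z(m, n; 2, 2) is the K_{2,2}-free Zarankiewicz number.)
z(198, 152; 2, 2) ≤ (1/2)[198 + √(198² + 4·198·152·151)] = (1/2)[198 + √18217188] = 2233.0799

Kővári–Sós–Turán: let r_1, ..., r_198 be the row sums and z = Σ r_i the total number of 1s. Each pair of columns can share at most one row with both entries 1 (else a 2×2 all-ones block appears), so Σ_i C(r_i, 2) ≤ C(152, 2) = 11476. By convexity Σ_i C(r_i, 2) ≥ 198·C(z/198, 2) = z(z − 198)/(2·198), giving z² − 198z − 198·152·151 ≤ 0 and hence z ≤ (1/2)[198 + √(39204 + 4·4544496)] = (1/2)[198 + √18217188] ≈ (1/2)(198 + 4268.1598) = 2233.0799.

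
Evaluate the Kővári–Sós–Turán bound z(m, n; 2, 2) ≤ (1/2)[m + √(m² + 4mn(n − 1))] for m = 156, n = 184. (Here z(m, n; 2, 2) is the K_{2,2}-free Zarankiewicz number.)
z(156, 184; 2, 2) ≤ (1/2)[156 + √(156² + 4·156·184·183)] = (1/2)[156 + √21035664] = 2371.2327

Kővári–Sós–Turán: let r_1, ..., r_156 be the row sums and z = Σ r_i the total number of 1s. Each pair of columns can share at most one row with both entries 1 (else a 2×2 all-ones block appears), so Σ_i C(r_i, 2) ≤ C(184, 2) = 16836. By convexity Σ_i C(r_i, 2) ≥ 156·C(z/156, 2) = z(z − 156)/(2·156), giving z² − 156z − 156·184·183 ≤ 0 and hence z ≤ (1/2)[156 + √(24336 + 4·5252832)] = (1/2)[156 + √21035664] ≈ (1/2)(156 + 4586.4653) = 2371.2327.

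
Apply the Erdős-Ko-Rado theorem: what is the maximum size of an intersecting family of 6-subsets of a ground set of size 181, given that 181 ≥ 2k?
max |F| = C(180, 5) = 1488847536

The Erdős-Ko-Rado theorem states: for n ≥ 2k, an intersecting family of k-subsets of an n-element set has size at most C(n − 1, k − 1), with equality for 'star' families {A ⊆ [n] : |A| = k, i ∈ A} (fix an element i). For n = 181, k = 6: C(180, 5) = 1488847536.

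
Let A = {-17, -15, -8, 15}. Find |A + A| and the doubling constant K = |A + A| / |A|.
K = |A + A| / |A| = 10/4 = 5/2

Enumerate A + A = {a + b : a, b ∈ A}. With |A| = 4, there are |A|^2 = 16 ordered sum pairs; collecting distinct values, A + A = {-34, -32, -30, -25, -23, -16, -2, 0, 7, 30}, so |A + A| = 10. Thus K = 10/4 = 5/2. For comparison, the minimum possible |A + A| over all 4-element sets is 2·4 − 1 = 7 (so min K = 7/4), attained only by arithmetic progressions.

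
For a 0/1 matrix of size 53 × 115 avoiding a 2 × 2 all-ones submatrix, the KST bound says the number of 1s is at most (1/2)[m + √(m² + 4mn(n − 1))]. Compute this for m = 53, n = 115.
z(53, 115; 2, 2) ≤ (1/2)[53 + √(53² + 4·53·115·114)] = (1/2)[53 + √2782129] = 860.4858

Kővári–Sós–Turán: let r_1, ..., r_53 be the row sums and z = Σ r_i the total number of 1s. Each pair of columns can share at most one row with both entries 1 (else a 2×2 all-ones block appears), so Σ_i C(r_i, 2) ≤ C(115, 2) = 6555. By convexity Σ_i C(r_i, 2) ≥ 53·C(z/53, 2) = z(z − 53)/(2·53), giving z² − 53z − 53·115·114 ≤ 0 and hence z ≤ (1/2)[53 + √(2809 + 4·694830)] = (1/2)[53 + √2782129] ≈ (1/2)(53 + 1667.9715) = 860.4858.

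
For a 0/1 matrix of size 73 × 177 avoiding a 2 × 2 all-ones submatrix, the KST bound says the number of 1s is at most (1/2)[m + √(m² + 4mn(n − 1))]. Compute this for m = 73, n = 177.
z(73, 177; 2, 2) ≤ (1/2)[73 + √(73² + 4·73·177·176)] = (1/2)[73 + √9101713] = 1544.9523

Kővári–Sós–Turán: let r_1, ..., r_73 be the row sums and z = Σ r_i the total number of 1s. Each pair of columns can share at most one row with both entries 1 (else a 2×2 all-ones block appears), so Σ_i C(r_i, 2) ≤ C(177, 2) = 15576. By convexity Σ_i C(r_i, 2) ≥ 73·C(z/73, 2) = z(z − 73)/(2·73), giving z² − 73z − 73·177·176 ≤ 0 and hence z ≤ (1/2)[73 + √(5329 + 4·2274096)] = (1/2)[73 + √9101713] ≈ (1/2)(73 + 3016.9045) = 1544.9523.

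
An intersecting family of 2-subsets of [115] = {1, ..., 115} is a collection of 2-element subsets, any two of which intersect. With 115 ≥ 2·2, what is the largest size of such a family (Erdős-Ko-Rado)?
max |F| = C(114, 1) = 114

Erdős-Ko-Rado (1961): when n ≥ 2k, max |F| = C(n−1, k−1). The bound is attained by the star {A : i ∈ A} for any fixed i ∈ [n]. Here C(115−1, 2−1) = C(114, 1) = 114.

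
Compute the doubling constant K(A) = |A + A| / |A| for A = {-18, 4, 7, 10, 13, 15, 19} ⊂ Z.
K = |A + A| / |A| = 23/7

Enumerate A + A = {a + b : a, b ∈ A}. With |A| = 7, there are |A|^2 = 49 ordered sum pairs; collecting distinct values, A + A = {-36, -14, -11, -8, -5, -3, 1, 8, 11, 14, 17, 19, 20, 22, 23, 25, 26, 28, 29, 30, 32, 34, 38}, so |A + A| = 23. Thus K = 23/7. For comparison, the minimum possible |A + A| over all 7-element sets is 2·7 − 1 = 13 (so min K = 13/7), attained only by arithmetic progressions.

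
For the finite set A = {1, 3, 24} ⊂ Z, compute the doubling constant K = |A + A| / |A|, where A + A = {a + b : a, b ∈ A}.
K = |A + A| / |A| = 6/3 = 2

Enumerate A + A = {a + b : a, b ∈ A}. With |A| = 3, there are |A|^2 = 9 ordered sum pairs; collecting distinct values, A + A = {2, 4, 6, 25, 27, 48}, so |A + A| = 6. Thus K = 6/3 = 2. For comparison, the minimum possible |A + A| over all 3-element sets is 2·3 − 1 = 5 (so min K = 5/3), attained only by arithmetic progressions.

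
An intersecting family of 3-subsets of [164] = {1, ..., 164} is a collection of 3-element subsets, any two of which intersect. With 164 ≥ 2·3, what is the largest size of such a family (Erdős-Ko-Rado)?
max |F| = C(163, 2) = 13203

Erdős-Ko-Rado (1961): when n ≥ 2k, max |F| = C(n−1, k−1). The bound is attained by the star {A : i ∈ A} for any fixed i ∈ [n]. Here C(164−1, 3−1) = C(163, 2) = 13203.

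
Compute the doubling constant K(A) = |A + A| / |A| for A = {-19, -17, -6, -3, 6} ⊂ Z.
K = |A + A| / |A| = 15/5 = 3

Enumerate A + A = {a + b : a, b ∈ A}. With |A| = 5, there are |A|^2 = 25 ordered sum pairs; collecting distinct values, A + A = {-38, -36, -34, -25, -23, -22, -20, -13, -12, -11, -9, -6, 0, 3, 12}, so |A + A| = 15. Thus K = 15/5 = 3. For comparison, the minimum possible |A + A| over all 5-element sets is 2·5 − 1 = 9 (so min K = 9/5), attained only by arithmetic progressions.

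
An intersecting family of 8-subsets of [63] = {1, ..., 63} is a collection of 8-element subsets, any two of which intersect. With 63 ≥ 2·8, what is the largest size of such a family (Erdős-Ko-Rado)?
max |F| = C(62, 7) = 491796152

The Erdős-Ko-Rado theorem states: for n ≥ 2k, an intersecting family of k-subsets of an n-element set has size at most C(n − 1, k − 1), with equality for 'star' families {A ⊆ [n] : |A| = k, i ∈ A} (fix an element i). For n = 63, k = 8: C(62, 7) = 491796152.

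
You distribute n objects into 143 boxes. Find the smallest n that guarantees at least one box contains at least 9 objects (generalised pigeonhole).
n = (9 − 1)·143 + 1 = 1145

By the generalised pigeonhole principle, to guarantee some box contains ≥ r objects we need more than (r − 1) · k objects total. Threshold: n = (r − 1) · k + 1. With r = 9 and k = 143: n = 8 · 143 + 1 = 1144 + 1 = 1145. For n = 1144 = 8 · 143, we can put exactly 8 objects in every box, avoiding 9 in any single one — so 1145 is tight.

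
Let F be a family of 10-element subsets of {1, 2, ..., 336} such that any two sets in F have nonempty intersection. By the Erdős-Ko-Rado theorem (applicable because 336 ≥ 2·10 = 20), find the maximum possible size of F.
max |F| = C(335, 9) = 131392321542164485

Erdős-Ko-Rado (1961): when n ≥ 2k, max |F| = C(n−1, k−1). The bound is attained by the star {A : i ∈ A} for any fixed i ∈ [n]. Here C(336−1, 10−1) = C(335, 9) = 131392321542164485.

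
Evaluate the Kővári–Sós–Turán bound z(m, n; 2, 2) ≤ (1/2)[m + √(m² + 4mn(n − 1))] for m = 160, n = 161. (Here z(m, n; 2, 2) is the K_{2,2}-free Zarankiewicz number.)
z(160, 161; 2, 2) ≤ (1/2)[160 + √(160² + 4·160·161·160)] = (1/2)[160 + √16512000] = 2111.748

Kővári–Sós–Turán: let r_1, ..., r_160 be the row sums and z = Σ r_i the total number of 1s. Each pair of columns can share at most one row with both entries 1 (else a 2×2 all-ones block appears), so Σ_i C(r_i, 2) ≤ C(161, 2) = 12880. By convexity Σ_i C(r_i, 2) ≥ 160·C(z/160, 2) = z(z − 160)/(2·160), giving z² − 160z − 160·161·160 ≤ 0 and hence z ≤ (1/2)[160 + √(25600 + 4·4121600)] = (1/2)[160 + √16512000] ≈ (1/2)(160 + 4063.496) = 2111.748.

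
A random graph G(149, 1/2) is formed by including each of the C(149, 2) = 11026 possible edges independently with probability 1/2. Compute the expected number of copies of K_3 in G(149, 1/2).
E[# K_3] = C(149, 3) · (1/2)^C(3, 2) = 540274 / 2^3 = 270137/4 = 67534.25

For each 3-subset S of vertices (there are C(149, 3) = 540274 such S), let X_S = 1 if S induces a K_3 (all C(3, 2) = 3 edges present). Then P(X_S = 1) = (1/2)^3 = 1/8. By linearity of expectation, E[# K_3] = C(149, 3) · (1/2)^3 = 540274 / 8 = 270137/4 = 67534.25.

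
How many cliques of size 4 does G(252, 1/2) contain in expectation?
E[# K_4] = C(252, 4) · (1/2)^C(4, 2) = 164059875 / 2^6 = 2563435.546875

For each 4-subset S of vertices (there are C(252, 4) = 164059875 such S), let X_S = 1 if S induces a K_4 (all C(4, 2) = 6 edges present). Then P(X_S = 1) = (1/2)^6 = 1/64. By linearity of expectation, E[# K_4] = C(252, 4) · (1/2)^6 = 164059875 / 64 = 2563435.546875.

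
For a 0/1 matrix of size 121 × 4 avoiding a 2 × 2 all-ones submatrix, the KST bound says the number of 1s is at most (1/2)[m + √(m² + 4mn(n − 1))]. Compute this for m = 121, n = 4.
z(121, 4; 2, 2) ≤ (1/2)[121 + √(121² + 4·121·4·3)] = (1/2)[121 + √20449] = 132

Kővári–Sós–Turán: let r_1, ..., r_121 be the row sums and z = Σ r_i the total number of 1s. Each pair of columns can share at most one row with both entries 1 (else a 2×2 all-ones block appears), so Σ_i C(r_i, 2) ≤ C(4, 2) = 6. By convexity Σ_i C(r_i, 2) ≥ 121·C(z/121, 2) = z(z − 121)/(2·121), giving z² − 121z − 121·4·3 ≤ 0 and hence z ≤ (1/2)[121 + √(14641 + 4·1452)] = (1/2)[121 + √20449] ≈ (1/2)(121 + 143) = 132.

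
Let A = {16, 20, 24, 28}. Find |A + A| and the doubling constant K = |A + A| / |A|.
K = |A + A| / |A| = 7/4

Enumerate A + A = {a + b : a, b ∈ A}. With |A| = 4, there are |A|^2 = 16 ordered sum pairs; collecting distinct values, A + A = {32, 36, 40, 44, 48, 52, 56}, so |A + A| = 7. Thus K = 7/4. Here |A + A| = 2|A| − 1 = 7, the minimum possible — so K = 7/4 is minimal, which holds iff A is an arithmetic progression.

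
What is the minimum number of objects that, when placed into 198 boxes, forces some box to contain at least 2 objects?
n = (2 − 1)·198 + 1 = 199

By the generalised pigeonhole principle, to guarantee some box contains ≥ r objects we need more than (r − 1) · k objects total. Threshold: n = (r − 1) · k + 1. With r = 2 and k = 198: n = 1 · 198 + 1 = 198 + 1 = 199. For n = 198 = 1 · 198, we can put exactly 1 objects in every box, avoiding 2 in any single one — so 199 is tight.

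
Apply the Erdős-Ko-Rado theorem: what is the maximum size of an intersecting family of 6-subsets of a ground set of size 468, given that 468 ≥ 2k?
max |F| = C(467, 5) = 181164656828

Erdős-Ko-Rado (1961): when n ≥ 2k, max |F| = C(n−1, k−1). The bound is attained by the star {A : i ∈ A} for any fixed i ∈ [n]. Here C(468−1, 6−1) = C(467, 5) = 181164656828.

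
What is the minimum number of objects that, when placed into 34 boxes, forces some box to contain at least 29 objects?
n = (29 − 1)·34 + 1 = 953

By the generalised pigeonhole principle, to guarantee some box contains ≥ r objects we need more than (r − 1) · k objects total. Threshold: n = (r − 1) · k + 1. With r = 29 and k = 34: n = 28 · 34 + 1 = 952 + 1 = 953. For n = 952 = 28 · 34, we can put exactly 28 objects in every box, avoiding 29 in any single one — so 953 is tight.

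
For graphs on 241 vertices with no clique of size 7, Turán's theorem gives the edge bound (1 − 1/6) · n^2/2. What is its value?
Turán density bound = (5/6) · 241^2/2 = 290405/12 ≈ 24200.4167

Turán's theorem: ex(n, K_{r+1}) is achieved by the complete r-partite Turán graph T(n, r) with parts as balanced as possible, and is at most (1 − 1/r) · n^2/2. For r = 6, n = 241: the density bound is (5/6) · 58081/2 = 290405/12 ≈ 24200.4167. The integer-valued extremum is e(T(241, 6)) = 24200, which is strictly less than the density bound 290405/12 since 6 ∤ 241 (the parts of T(241, 6) cannot all be equal).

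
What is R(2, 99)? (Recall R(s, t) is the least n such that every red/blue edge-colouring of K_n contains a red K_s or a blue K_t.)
R(2, 99) = 99

R(2, k) = k for all k ≥ 2: in a 2-colouring of K_k, either some edge is red (a red K_2) or all edges are blue (a blue K_k). And K_{98} coloured all-blue has no blue K_99, so R(2, 99) > 98. Hence R(2, 99) = 99.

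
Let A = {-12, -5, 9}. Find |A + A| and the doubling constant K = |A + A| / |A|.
K = |A + A| / |A| = 6/3 = 2

Enumerate A + A = {a + b : a, b ∈ A}. With |A| = 3, there are |A|^2 = 9 ordered sum pairs; collecting distinct values, A + A = {-24, -17, -10, -3, 4, 18}, so |A + A| = 6. Thus K = 6/3 = 2. For comparison, the minimum possible |A + A| over all 3-element sets is 2·3 − 1 = 5 (so min K = 5/3), attained only by arithmetic progressions.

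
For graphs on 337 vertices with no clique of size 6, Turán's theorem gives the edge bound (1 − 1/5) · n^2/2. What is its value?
Turán density bound = (4/5) · 337^2/2 = 227138/5 ≈ 45427.6

Turán's theorem: ex(n, K_{r+1}) is achieved by the complete r-partite Turán graph T(n, r) with parts as balanced as possible, and is at most (1 − 1/r) · n^2/2. For r = 5, n = 337: the density bound is (4/5) · 113569/2 = 227138/5 ≈ 45427.6. The integer-valued extremum is e(T(337, 5)) = 45427, which is strictly less than the density bound 227138/5 since 5 ∤ 337 (the parts of T(337, 5) cannot all be equal).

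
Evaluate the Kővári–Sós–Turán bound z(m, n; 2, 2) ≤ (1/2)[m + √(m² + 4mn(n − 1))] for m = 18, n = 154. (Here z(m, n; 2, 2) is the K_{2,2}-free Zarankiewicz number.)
z(18, 154; 2, 2) ≤ (1/2)[18 + √(18² + 4·18·154·153)] = (1/2)[18 + √1696788] = 660.3041

Kővári–Sós–Turán: let r_1, ..., r_18 be the row sums and z = Σ r_i the total number of 1s. Each pair of columns can share at most one row with both entries 1 (else a 2×2 all-ones block appears), so Σ_i C(r_i, 2) ≤ C(154, 2) = 11781. By convexity Σ_i C(r_i, 2) ≥ 18·C(z/18, 2) = z(z − 18)/(2·18), giving z² − 18z − 18·154·153 ≤ 0 and hence z ≤ (1/2)[18 + √(324 + 4·424116)] = (1/2)[18 + √1696788] ≈ (1/2)(18 + 1302.6082) = 660.3041.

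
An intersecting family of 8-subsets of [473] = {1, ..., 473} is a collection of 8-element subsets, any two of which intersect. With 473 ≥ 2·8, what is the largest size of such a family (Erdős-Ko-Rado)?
max |F| = C(472, 7) = 990265662876984

Erdős-Ko-Rado (1961): when n ≥ 2k, max |F| = C(n−1, k−1). The bound is attained by the star {A : i ∈ A} for any fixed i ∈ [n]. Here C(473−1, 8−1) = C(472, 7) = 990265662876984.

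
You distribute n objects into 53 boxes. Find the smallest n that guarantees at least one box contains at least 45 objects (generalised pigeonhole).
n = (45 − 1)·53 + 1 = 2333

By the generalised pigeonhole principle, to guarantee some box contains ≥ r objects we need more than (r − 1) · k objects total. Threshold: n = (r − 1) · k + 1. With r = 45 and k = 53: n = 44 · 53 + 1 = 2332 + 1 = 2333. For n = 2332 = 44 · 53, we can put exactly 44 objects in every box, avoiding 45 in any single one — so 2333 is tight.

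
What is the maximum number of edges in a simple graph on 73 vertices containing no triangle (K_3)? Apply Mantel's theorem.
ex(73, K_3) = ⌊73^2/4⌋ = 1332

Mantel (1907): a triangle-free graph on n vertices has at most ⌊n^2/4⌋ edges, with equality for the complete bipartite graph K_{⌊n/2⌋, ⌈n/2⌉}. For n = 73: ⌊73^2/4⌋ = ⌊5329/4⌋ = 1332. The extremal graph is K_{36, 37}, which has 36·37 = 1332 edges.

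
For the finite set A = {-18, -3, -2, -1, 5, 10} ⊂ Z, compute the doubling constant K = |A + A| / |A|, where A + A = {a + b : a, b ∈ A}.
K = |A + A| / |A| = 20/6 = 10/3

Enumerate A + A = {a + b : a, b ∈ A}. With |A| = 6, there are |A|^2 = 36 ordered sum pairs; collecting distinct values, A + A = {-36, -21, -20, -19, -13, -8, -6, -5, -4, -3, -2, 2, 3, 4, 7, 8, 9, 10, 15, 20}, so |A + A| = 20. Thus K = 20/6 = 10/3. For comparison, the minimum possible |A + A| over all 6-element sets is 2·6 − 1 = 11 (so min K = 11/6), attained only by arithmetic progressions.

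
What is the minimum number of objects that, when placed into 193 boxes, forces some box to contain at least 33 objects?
n = (33 − 1)·193 + 1 = 6177

By the generalised pigeonhole principle, to guarantee some box contains ≥ r objects we need more than (r − 1) · k objects total. Threshold: n = (r − 1) · k + 1. With r = 33 and k = 193: n = 32 · 193 + 1 = 6176 + 1 = 6177. For n = 6176 = 32 · 193, we can put exactly 32 objects in every box, avoiding 33 in any single one — so 6177 is tight.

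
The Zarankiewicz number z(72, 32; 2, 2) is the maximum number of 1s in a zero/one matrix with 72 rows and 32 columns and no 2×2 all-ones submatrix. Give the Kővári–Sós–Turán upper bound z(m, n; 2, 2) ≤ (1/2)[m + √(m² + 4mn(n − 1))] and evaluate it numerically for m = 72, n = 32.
z(72, 32; 2, 2) ≤ (1/2)[72 + √(72² + 4·72·32·31)] = (1/2)[72 + √290880] = 305.6665

Kővári–Sós–Turán: let r_1, ..., r_72 be the row sums and z = Σ r_i the total number of 1s. Each pair of columns can share at most one row with both entries 1 (else a 2×2 all-ones block appears), so Σ_i C(r_i, 2) ≤ C(32, 2) = 496. By convexity Σ_i C(r_i, 2) ≥ 72·C(z/72, 2) = z(z − 72)/(2·72), giving z² − 72z − 72·32·31 ≤ 0 and hence z ≤ (1/2)[72 + √(5184 + 4·71424)] = (1/2)[72 + √290880] ≈ (1/2)(72 + 539.3329) = 305.6665.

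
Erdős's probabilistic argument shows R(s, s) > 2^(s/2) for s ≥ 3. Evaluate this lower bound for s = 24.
2^(24/2) = 4096; so R(24, 24) > 4096

Colour each edge of K_n uniformly at random with red/blue. The expected number of monochromatic K_24 is C(n, 24) · 2 · 2^(−C(24,2)). If C(n, 24) · 2^(1 − C(24,2)) < 1, then with positive probability no monochromatic K_24 exists, so R(24, 24) > n. The standard estimate C(n, 24) ≤ n^24/24! shows this inequality holds whenever n ≤ 2^(24/2) (since 24! · 2^(C(24,2) − 1) > 2^(24^2/2) ≥ n^24). Hence R(24, 24) > 2^(24/2) = 4096.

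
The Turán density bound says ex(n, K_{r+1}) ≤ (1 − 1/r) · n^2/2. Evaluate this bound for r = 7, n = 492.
Turán density bound = (6/7) · 492^2/2 = 726192/7 ≈ 103741.7143

Turán's theorem: ex(n, K_{r+1}) is achieved by the complete r-partite Turán graph T(n, r) with parts as balanced as possible, and is at most (1 − 1/r) · n^2/2. For r = 7, n = 492: the density bound is (6/7) · 242064/2 = 726192/7 ≈ 103741.7143. The integer-valued extremum is e(T(492, 7)) = 103741, which is strictly less than the density bound 726192/7 since 7 ∤ 492 (the parts of T(492, 7) cannot all be equal).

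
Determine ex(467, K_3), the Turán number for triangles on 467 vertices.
ex(467, K_3) = ⌊467^2/4⌋ = 54522

Mantel (1907): a triangle-free graph on n vertices has at most ⌊n^2/4⌋ edges, with equality for the complete bipartite graph K_{⌊n/2⌋, ⌈n/2⌉}. For n = 467: ⌊467^2/4⌋ = ⌊218089/4⌋ = 54522. The extremal graph is K_{233, 234}, which has 233·234 = 54522 edges.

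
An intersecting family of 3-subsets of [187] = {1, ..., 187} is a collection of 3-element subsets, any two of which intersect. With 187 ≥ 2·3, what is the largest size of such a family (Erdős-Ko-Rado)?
max |F| = C(186, 2) = 17205

Erdős-Ko-Rado (1961): when n ≥ 2k, max |F| = C(n−1, k−1). The bound is attained by the star {A : i ∈ A} for any fixed i ∈ [n]. Here C(187−1, 3−1) = C(186, 2) = 17205.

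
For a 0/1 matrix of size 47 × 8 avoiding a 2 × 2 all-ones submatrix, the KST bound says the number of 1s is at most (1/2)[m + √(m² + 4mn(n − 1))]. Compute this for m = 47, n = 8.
z(47, 8; 2, 2) ≤ (1/2)[47 + √(47² + 4·47·8·7)] = (1/2)[47 + √12737] = 79.9292

Kővári–Sós–Turán: let r_1, ..., r_47 be the row sums and z = Σ r_i the total number of 1s. Each pair of columns can share at most one row with both entries 1 (else a 2×2 all-ones block appears), so Σ_i C(r_i, 2) ≤ C(8, 2) = 28. By convexity Σ_i C(r_i, 2) ≥ 47·C(z/47, 2) = z(z − 47)/(2·47), giving z² − 47z − 47·8·7 ≤ 0 and hence z ≤ (1/2)[47 + √(2209 + 4·2632)] = (1/2)[47 + √12737] ≈ (1/2)(47 + 112.8583) = 79.9292.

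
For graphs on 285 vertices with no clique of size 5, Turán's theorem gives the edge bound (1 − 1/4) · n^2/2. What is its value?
Turán density bound = (3/4) · 285^2/2 = 243675/8 ≈ 30459.375

Turán's theorem: ex(n, K_{r+1}) is achieved by the complete r-partite Turán graph T(n, r) with parts as balanced as possible, and is at most (1 − 1/r) · n^2/2. For r = 4, n = 285: the density bound is (3/4) · 81225/2 = 243675/8 ≈ 30459.375. The integer-valued extremum is e(T(285, 4)) = 30459, which is strictly less than the density bound 243675/8 since 4 ∤ 285 (the parts of T(285, 4) cannot all be equal).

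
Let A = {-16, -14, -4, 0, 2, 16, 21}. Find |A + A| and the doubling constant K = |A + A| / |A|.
K = |A + A| / |A| = 25/7

Enumerate A + A = {a + b : a, b ∈ A}. With |A| = 7, there are |A|^2 = 49 ordered sum pairs; collecting distinct values, A + A = {-32, -30, -28, -20, -18, -16, -14, -12, -8, -4, -2, 0, 2, 4, 5, 7, 12, 16, 17, 18, 21, 23, 32, 37, 42}, so |A + A| = 25. Thus K = 25/7. For comparison, the minimum possible |A + A| over all 7-element sets is 2·7 − 1 = 13 (so min K = 13/7), attained only by arithmetic progressions.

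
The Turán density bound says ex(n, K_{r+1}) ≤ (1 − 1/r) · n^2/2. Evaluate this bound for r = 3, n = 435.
Turán density bound = (2/3) · 435^2/2 = 63075

Turán's theorem: ex(n, K_{r+1}) is achieved by the complete r-partite Turán graph T(n, r) with parts as balanced as possible, and is at most (1 − 1/r) · n^2/2. For r = 3, n = 435: the density bound is (2/3) · 189225/2 = 63075. Since 3 ∣ 435, the Turán graph T(435, 3) has parts of equal size 145, and its edge count e(T(435, 3)) = 63075 attains the density bound exactly.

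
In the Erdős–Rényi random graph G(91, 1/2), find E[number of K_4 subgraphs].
E[# K_4] = C(91, 4) · (1/2)^C(4, 2) = 2672670 / 2^6 = 1336335/32 = 41760.46875

For each 4-subset S of vertices (there are C(91, 4) = 2672670 such S), let X_S = 1 if S induces a K_4 (all C(4, 2) = 6 edges present). Then P(X_S = 1) = (1/2)^6 = 1/64. By linearity of expectation, E[# K_4] = C(91, 4) · (1/2)^6 = 2672670 / 64 = 1336335/32 = 41760.46875.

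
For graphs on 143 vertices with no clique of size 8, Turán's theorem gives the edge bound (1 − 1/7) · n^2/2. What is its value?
Turán density bound = (6/7) · 143^2/2 = 61347/7 ≈ 8763.8571

Turán's theorem: ex(n, K_{r+1}) is achieved by the complete r-partite Turán graph T(n, r) with parts as balanced as possible, and is at most (1 − 1/r) · n^2/2. For r = 7, n = 143: the density bound is (6/7) · 20449/2 = 61347/7 ≈ 8763.8571. The integer-valued extremum is e(T(143, 7)) = 8763, which is strictly less than the density bound 61347/7 since 7 ∤ 143 (the parts of T(143, 7) cannot all be equal).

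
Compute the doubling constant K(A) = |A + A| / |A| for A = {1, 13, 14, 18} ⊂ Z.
K = |A + A| / |A| = 10/4 = 5/2

Enumerate A + A = {a + b : a, b ∈ A}. With |A| = 4, there are |A|^2 = 16 ordered sum pairs; collecting distinct values, A + A = {2, 14, 15, 19, 26, 27, 28, 31, 32, 36}, so |A + A| = 10. Thus K = 10/4 = 5/2. For comparison, the minimum possible |A + A| over all 4-element sets is 2·4 − 1 = 7 (so min K = 7/4), attained only by arithmetic progressions.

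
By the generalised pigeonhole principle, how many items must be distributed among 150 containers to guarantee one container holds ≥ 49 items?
n = (49 − 1)·150 + 1 = 7201

By the generalised pigeonhole principle, to guarantee some box contains ≥ r objects we need more than (r − 1) · k objects total. Threshold: n = (r − 1) · k + 1. With r = 49 and k = 150: n = 48 · 150 + 1 = 7200 + 1 = 7201. For n = 7200 = 48 · 150, we can put exactly 48 objects in every box, avoiding 49 in any single one — so 7201 is tight.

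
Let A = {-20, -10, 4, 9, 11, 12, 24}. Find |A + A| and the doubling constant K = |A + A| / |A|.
K = |A + A| / |A| = 28/7 = 4

Enumerate A + A = {a + b : a, b ∈ A}. With |A| = 7, there are |A|^2 = 49 ordered sum pairs; collecting distinct values, A + A = {-40, -30, -20, -16, -11, -9, -8, -6, -1, 1, 2, 4, 8, 13, 14, 15, 16, 18, 20, 21, 22, 23, 24, 28, 33, 35, 36, 48}, so |A + A| = 28. Thus K = 28/7 = 4. For comparison, the minimum possible |A + A| over all 7-element sets is 2·7 − 1 = 13 (so min K = 13/7), attained only by arithmetic progressions.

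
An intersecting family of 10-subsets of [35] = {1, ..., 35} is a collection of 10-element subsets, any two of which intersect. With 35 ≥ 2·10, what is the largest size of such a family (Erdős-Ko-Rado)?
max |F| = C(34, 9) = 52451256

Erdős-Ko-Rado (1961): when n ≥ 2k, max |F| = C(n−1, k−1). The bound is attained by the star {A : i ∈ A} for any fixed i ∈ [n]. Here C(35−1, 10−1) = C(34, 9) = 52451256.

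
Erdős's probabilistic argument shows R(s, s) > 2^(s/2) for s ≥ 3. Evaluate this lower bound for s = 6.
2^(6/2) = 8; so R(6, 6) > 8

Colour each edge of K_n uniformly at random with red/blue. The expected number of monochromatic K_6 is C(n, 6) · 2 · 2^(−C(6,2)). If C(n, 6) · 2^(1 − C(6,2)) < 1, then with positive probability no monochromatic K_6 exists, so R(6, 6) > n. The standard estimate C(n, 6) ≤ n^6/6! shows this inequality holds whenever n ≤ 2^(6/2) (since 6! · 2^(C(6,2) − 1) > 2^(6^2/2) ≥ n^6). Hence R(6, 6) > 2^(6/2) = 8.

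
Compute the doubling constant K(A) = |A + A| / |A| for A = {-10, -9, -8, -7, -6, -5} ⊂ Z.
K = |A + A| / |A| = 11/6

Enumerate A + A = {a + b : a, b ∈ A}. With |A| = 6, there are |A|^2 = 36 ordered sum pairs; collecting distinct values, A + A = {-20, -19, -18, -17, -16, -15, -14, -13, -12, -11, -10}, so |A + A| = 11. Thus K = 11/6. Here |A + A| = 2|A| − 1 = 11, the minimum possible — so K = 11/6 is minimal, which holds iff A is an arithmetic progression.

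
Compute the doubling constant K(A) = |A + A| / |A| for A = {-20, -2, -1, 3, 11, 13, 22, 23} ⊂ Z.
K = |A + A| / |A| = 32/8 = 4

Enumerate A + A = {a + b : a, b ∈ A}. With |A| = 8, there are |A|^2 = 64 ordered sum pairs; collecting distinct values, A + A = {-40, -22, -21, -17, -9, -7, -4, -3, -2, 1, 2, 3, 6, 9, 10, 11, 12, 14, 16, 20, 21, 22, 24, 25, 26, 33, 34, 35, 36, 44, 45, 46}, so |A + A| = 32. Thus K = 32/8 = 4. For comparison, the minimum possible |A + A| over all 8-element sets is 2·8 − 1 = 15 (so min K = 15/8), attained only by arithmetic progressions.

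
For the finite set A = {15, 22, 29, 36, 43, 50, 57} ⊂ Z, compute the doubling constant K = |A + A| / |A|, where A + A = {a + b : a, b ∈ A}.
K = |A + A| / |A| = 13/7

Enumerate A + A = {a + b : a, b ∈ A}. With |A| = 7, there are |A|^2 = 49 ordered sum pairs; collecting distinct values, A + A = {30, 37, 44, 51, 58, 65, 72, 79, 86, 93, 100, 107, 114}, so |A + A| = 13. Thus K = 13/7. Here |A + A| = 2|A| − 1 = 13, the minimum possible — so K = 13/7 is minimal, which holds iff A is an arithmetic progression.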